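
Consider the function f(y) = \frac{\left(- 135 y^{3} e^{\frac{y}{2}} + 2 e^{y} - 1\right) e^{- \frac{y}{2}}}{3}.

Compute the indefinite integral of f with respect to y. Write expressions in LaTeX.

Differentiate the proposed F(y) back; it has to land on f(y) exactly.
Check: d/dy[- \frac{45 y^{4}}{4} + \frac{4 e^{\frac{y}{2}}}{3} + \frac{2 e^{- \frac{y}{2}}}{3}] = \frac{\left(- 135 y^{3} e^{\frac{y}{2}} + 2 e^{y} - 1\right) e^{- \frac{y}{2}}}{3} = f(y).

F(y) = - \frac{45 y^{4}}{4} + \frac{4 e^{\frac{y}{2}}}{3} + \frac{2 e^{- \frac{y}{2}}}{3} + C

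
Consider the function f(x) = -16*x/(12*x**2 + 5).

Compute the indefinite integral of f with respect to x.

f matches the chain-rule pattern g'(h)*h' with inner function h(x) = 4*x**2 + 5/3; substituting u = h(x) collapses the integral.
Check: d/dx[-2*log(4*x**2 + 5/3)/3] = -16*x/(12*x**2 + 5) = f(x).

F(x) = -2*log(4*x**2 + 5/3)/3 + C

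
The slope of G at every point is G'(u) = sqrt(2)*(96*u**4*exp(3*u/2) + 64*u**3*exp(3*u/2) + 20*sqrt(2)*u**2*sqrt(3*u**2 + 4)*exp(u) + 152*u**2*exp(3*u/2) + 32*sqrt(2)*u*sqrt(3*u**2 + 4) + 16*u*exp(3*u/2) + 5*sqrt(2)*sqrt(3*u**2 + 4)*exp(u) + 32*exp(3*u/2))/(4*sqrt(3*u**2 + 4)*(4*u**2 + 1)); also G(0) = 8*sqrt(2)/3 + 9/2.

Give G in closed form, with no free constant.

Any candidate G(u) must reproduce the stated G'(u) exactly.
A general antiderivative is 8*sqrt(3*u**2/2 + 2)*exp(3*u/2)/3 + 5*exp(u)/2 + 2*log(4*u**2 + 1) + C.
The condition gives C = 8*sqrt(2)/3 + 9/2 - (5/2 + 8*sqrt(2)/3) = 2.
So G(u) = (8*sqrt(2)*sqrt(3*u**2 + 4)*exp(3*u/2) + 15*exp(u) + 12*log(4*u**2 + 1) + 12)/6.
Check: d/du[(8*sqrt(2)*sqrt(3*u**2 + 4)*exp(3*u/2) + 15*exp(u) + 12*log(4*u**2 + 1) + 12)/6] = (48*sqrt(2)*u**4*exp(3*u/2) + 32*sqrt(2)*u**3*exp(3*u/2) + 20*u**2*sqrt(3*u**2 + 4)*exp(u) + 76*sqrt(2)*u**2*exp(3*u/2) + 32*u*sqrt(3*u**2 + 4) + 8*sqrt(2)*u*exp(3*u/2) + 5*sqrt(3*u**2 + 4)*exp(u) + 16*sqrt(2)*exp(3*u/2))/(8*u**2*sqrt(3*u**2 + 4) + 2*sqrt(3*u**2 + 4)), which equals G'(u).

G(u) = (8*sqrt(2)*sqrt(3*u**2 + 4)*exp(3*u/2) + 15*exp(u) + 12*log(4*u**2 + 1) + 12)/6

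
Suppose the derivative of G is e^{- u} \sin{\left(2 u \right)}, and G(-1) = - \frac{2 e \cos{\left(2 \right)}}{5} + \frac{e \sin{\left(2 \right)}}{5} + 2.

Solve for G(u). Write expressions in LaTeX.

The proposed G(u) is checked by its d/du: the result must match the given G'(u).
A general antiderivative is - \frac{e^{- u} \sin{\left(2 u \right)}}{5} - \frac{2 e^{- u} \cos{\left(2 u \right)}}{5} + C.
The condition gives C = - \frac{2 e \cos{\left(2 \right)}}{5} + \frac{e \sin{\left(2 \right)}}{5} + 2 - (- \frac{2 e \cos{\left(2 \right)}}{5} + \frac{e \sin{\left(2 \right)}}{5}) = 2.
So G(u) = - \frac{\left(- 10 e^{u} + \sin{\left(2 u \right)} + 2 \cos{\left(2 u \right)}\right) e^{- u}}{5}.
Check: d/du[- \frac{\left(- 10 e^{u} + \sin{\left(2 u \right)} + 2 \cos{\left(2 u \right)}\right) e^{- u}}{5}] = e^{- u} \sin{\left(2 u \right)} = G'(u).

G(u) = - \frac{\left(- 10 e^{u} + \sin{\left(2 u \right)} + 2 \cos{\left(2 u \right)}\right) e^{- u}}{5}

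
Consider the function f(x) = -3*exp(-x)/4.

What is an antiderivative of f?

An antiderivative F(x) passes only if d/dx[F] lands on f(x) exactly.
Check: d/dx[3*exp(-x)/4] = -3*exp(-x)/4 = f(x).

An antiderivative is F(x) = 3*exp(-x)/4.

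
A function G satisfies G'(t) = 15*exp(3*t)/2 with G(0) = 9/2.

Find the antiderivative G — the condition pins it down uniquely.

G(t) = 5*exp(3*t)/2 + 2

Since d/dt undoes antidifferentiation here, G(t) must give back the stated G'(t).
A general antiderivative is 5*exp(3*t)/2 + C.
The condition gives C = 9/2 - (5/2) = 2.
So G(t) = 5*exp(3*t)/2 + 2.
Check: d/dt[5*exp(3*t)/2 + 2] = 15*exp(3*t)/2 = G'(t).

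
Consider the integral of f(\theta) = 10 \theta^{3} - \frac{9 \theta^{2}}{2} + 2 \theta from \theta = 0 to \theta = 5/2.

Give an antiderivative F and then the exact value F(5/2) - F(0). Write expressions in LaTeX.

Integrate term by term and add the pieces.
F(\theta) = \frac{5 \theta^{4}}{2} - \frac{3 \theta^{3}}{2} + \theta^{2} is an antiderivative of f.
Check: d/d\theta[\frac{5 \theta^{4}}{2} - \frac{3 \theta^{3}}{2} + \theta^{2}] = 10 \theta^{3} - \frac{9 \theta^{2}}{2} + 2 \theta = f(\theta).
F(5/2) = \frac{2575}{32}; F(0) = 0.
Integral = F(5/2) - F(0) = \frac{2575}{32}.

Antiderivative: F(\theta) = \frac{5 \theta^{4}}{2} - \frac{3 \theta^{3}}{2} + \theta^{2}; value = \frac{2575}{32}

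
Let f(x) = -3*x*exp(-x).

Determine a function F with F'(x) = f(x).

Recognize the product-rule pattern: f = u'v + uv' with u = 3*x + 3, v = exp(-x), so integration by parts undoes it.
Check: d/dx[3*x*exp(-x) + 3*exp(-x)] = -3*x*exp(-x) = f(x).

An antiderivative is F(x) = 3*x*exp(-x) + 3*exp(-x).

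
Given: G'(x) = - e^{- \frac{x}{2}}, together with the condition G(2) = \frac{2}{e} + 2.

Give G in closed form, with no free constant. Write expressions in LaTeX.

G(x) = 2 \left(e^{\frac{x}{2}} + 1\right) e^{- \frac{x}{2}}

For G(x) to be correct, d/dx[G] must agree with the stated G'(x) identically.
A general antiderivative is 2 e^{- \frac{x}{2}} + C.
The condition gives C = \frac{2}{e} + 2 - (\frac{2}{e}) = 2.
So G(x) = 2 \left(e^{\frac{x}{2}} + 1\right) e^{- \frac{x}{2}}.
Check: d/dx[2 \left(e^{\frac{x}{2}} + 1\right) e^{- \frac{x}{2}}] = - e^{- \frac{x}{2}} = G'(x).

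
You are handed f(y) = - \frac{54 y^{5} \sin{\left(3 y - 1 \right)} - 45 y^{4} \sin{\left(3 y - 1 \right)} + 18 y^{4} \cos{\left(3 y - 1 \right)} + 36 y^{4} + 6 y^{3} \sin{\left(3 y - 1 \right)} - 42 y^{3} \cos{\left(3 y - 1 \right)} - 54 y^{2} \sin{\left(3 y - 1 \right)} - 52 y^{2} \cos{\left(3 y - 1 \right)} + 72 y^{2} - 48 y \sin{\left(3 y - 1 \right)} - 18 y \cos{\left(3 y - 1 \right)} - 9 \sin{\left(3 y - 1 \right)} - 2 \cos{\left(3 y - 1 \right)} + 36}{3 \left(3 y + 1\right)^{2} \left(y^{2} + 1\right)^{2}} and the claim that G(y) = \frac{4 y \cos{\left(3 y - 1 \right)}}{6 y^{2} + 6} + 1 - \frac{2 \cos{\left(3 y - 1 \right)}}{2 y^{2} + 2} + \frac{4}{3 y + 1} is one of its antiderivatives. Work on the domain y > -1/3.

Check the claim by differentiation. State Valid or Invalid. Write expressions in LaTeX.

d/dy[G] = \frac{- 54 y^{5} \sin{\left(3 y - 1 \right)} + 45 y^{4} \sin{\left(3 y - 1 \right)} - 18 y^{4} \cos{\left(3 y - 1 \right)} - 36 y^{4} - 6 y^{3} \sin{\left(3 y - 1 \right)} + 42 y^{3} \cos{\left(3 y - 1 \right)} + 54 y^{2} \sin{\left(3 y - 1 \right)} + 52 y^{2} \cos{\left(3 y - 1 \right)} - 72 y^{2} + 48 y \sin{\left(3 y - 1 \right)} + 18 y \cos{\left(3 y - 1 \right)} + 9 \sin{\left(3 y - 1 \right)} + 2 \cos{\left(3 y - 1 \right)} - 36}{27 y^{6} + 18 y^{5} + 57 y^{4} + 36 y^{3} + 33 y^{2} + 18 y + 3}
This equals f(y) exactly, so the claim holds.

Valid - the claim checks out under differentiation.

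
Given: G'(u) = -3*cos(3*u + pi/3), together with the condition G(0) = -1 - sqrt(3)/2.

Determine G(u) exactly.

A candidate passes only if d/du[G] lands on the given G'(u) exactly.
A general antiderivative is -sin(3*u + pi/3) + C.
The condition gives C = -1 - sqrt(3)/2 - (-sqrt(3)/2) = -1.
So G(u) = -sin(3*u + pi/3) - 1.
Check: d/du[-sin(3*u + pi/3) - 1] = -3*cos(3*u + pi/3) = G'(u).

G(u) = -sin(3*u + pi/3) - 1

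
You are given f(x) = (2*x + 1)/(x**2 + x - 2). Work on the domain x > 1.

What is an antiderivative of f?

The denominator factors as (x - 1)*(x + 2); partial fractions split f into directly integrable pieces: 1/(x + 2) + 1/(x - 1).
Check: d/dx[log(x**2 + x - 2)] = (2*x + 1)/(x**2 + x - 2) = f(x).

An antiderivative is F(x) = log(x**2 + x - 2).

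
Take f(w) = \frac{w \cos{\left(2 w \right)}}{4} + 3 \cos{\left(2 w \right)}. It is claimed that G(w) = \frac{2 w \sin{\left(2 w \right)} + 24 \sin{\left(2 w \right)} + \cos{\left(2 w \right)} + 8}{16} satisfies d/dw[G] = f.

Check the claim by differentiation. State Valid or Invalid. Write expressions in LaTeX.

d/dw[G] = \frac{w \cos{\left(2 w \right)}}{4} + 3 \cos{\left(2 w \right)}
This equals f(w) exactly, so the claim holds.

Valid: G'(w) = f(w).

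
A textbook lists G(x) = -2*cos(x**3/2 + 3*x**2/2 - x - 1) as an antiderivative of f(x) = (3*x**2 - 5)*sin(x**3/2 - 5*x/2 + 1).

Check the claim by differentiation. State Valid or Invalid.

Invalid: d/dx[G] - f = -3*x**2*sin(x**3/2 - 5*x/2 + 1) + 3*x**2*sin(x**3/2 + 3*x**2/2 - x - 1) + 6*x*sin(x**3/2 + 3*x**2/2 - x - 1) + 5*sin(x**3/2 - 5*x/2 + 1) - 2*sin(x**3/2 + 3*x**2/2 - x - 1), which is not 0.

d/dx[G] = 3*x**2*sin(x**3/2 + 3*x**2/2 - x - 1) + 6*x*sin(x**3/2 + 3*x**2/2 - x - 1) - 2*sin(x**3/2 + 3*x**2/2 - x - 1)
d/dx[G] - f(x) = -3*x**2*sin(x**3/2 - 5*x/2 + 1) + 3*x**2*sin(x**3/2 + 3*x**2/2 - x - 1) + 6*x*sin(x**3/2 + 3*x**2/2 - x - 1) + 5*sin(x**3/2 - 5*x/2 + 1) - 2*sin(x**3/2 + 3*x**2/2 - x - 1) != 0.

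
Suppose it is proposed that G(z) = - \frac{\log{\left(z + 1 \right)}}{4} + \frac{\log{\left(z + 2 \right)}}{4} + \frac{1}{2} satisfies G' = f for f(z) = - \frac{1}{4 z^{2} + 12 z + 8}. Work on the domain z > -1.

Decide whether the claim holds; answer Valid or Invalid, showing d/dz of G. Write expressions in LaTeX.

d/dz[G] = - \frac{1}{4 z^{2} + 12 z + 8}
This equals f(z) exactly, so the claim holds.

Valid - the claim checks out under differentiation.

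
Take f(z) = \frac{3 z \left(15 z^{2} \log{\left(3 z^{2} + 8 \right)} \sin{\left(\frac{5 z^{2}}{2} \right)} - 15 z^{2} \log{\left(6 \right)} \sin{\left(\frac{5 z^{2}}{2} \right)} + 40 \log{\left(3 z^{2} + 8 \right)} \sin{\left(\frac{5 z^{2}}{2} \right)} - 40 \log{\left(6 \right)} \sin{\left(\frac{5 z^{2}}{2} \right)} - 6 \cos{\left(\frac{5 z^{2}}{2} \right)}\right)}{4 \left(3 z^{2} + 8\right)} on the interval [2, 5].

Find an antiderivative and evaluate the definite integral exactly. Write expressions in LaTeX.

Recognize the product-rule pattern: f = u'v + uv' with u = - \frac{3 \cos{\left(\frac{5 z^{2}}{2} \right)}}{4}, v = \log{\left(\frac{z^{2}}{2} + \frac{4}{3} \right)}, so integration by parts undoes it.
F(z) = - \frac{3 \log{\left(\frac{z^{2}}{2} + \frac{4}{3} \right)} \cos{\left(\frac{5 z^{2}}{2} \right)}}{4} is an antiderivative of f.
Check: d/dz[- \frac{3 \log{\left(\frac{z^{2}}{2} + \frac{4}{3} \right)} \cos{\left(\frac{5 z^{2}}{2} \right)}}{4}] = \frac{45 z^{3} \log{\left(3 z^{2} + 8 \right)} \sin{\left(\frac{5 z^{2}}{2} \right)} - 45 z^{3} \log{\left(6 \right)} \sin{\left(\frac{5 z^{2}}{2} \right)} + 120 z \log{\left(3 z^{2} + 8 \right)} \sin{\left(\frac{5 z^{2}}{2} \right)} - 120 z \log{\left(6 \right)} \sin{\left(\frac{5 z^{2}}{2} \right)} - 18 z \cos{\left(\frac{5 z^{2}}{2} \right)}}{12 z^{2} + 32}, which equals f(z).
F(5) = - \frac{3 \log{\left(\frac{83}{6} \right)} \cos{\left(\frac{125}{2} \right)}}{4}; F(2) = - \frac{3 \log{\left(\frac{10}{3} \right)} \cos{\left(10 \right)}}{4}.
Integral = F(5) - F(2) = - \frac{3 \log{\left(\frac{83}{6} \right)} \cos{\left(\frac{125}{2} \right)}}{4} + \frac{3 \log{\left(\frac{10}{3} \right)} \cos{\left(10 \right)}}{4}.

Antiderivative: F(z) = - \frac{3 \log{\left(\frac{z^{2}}{2} + \frac{4}{3} \right)} \cos{\left(\frac{5 z^{2}}{2} \right)}}{4}; value = - \frac{3 \log{\left(\frac{83}{6} \right)} \cos{\left(\frac{125}{2} \right)}}{4} + \frac{3 \log{\left(\frac{10}{3} \right)} \cos{\left(10 \right)}}{4}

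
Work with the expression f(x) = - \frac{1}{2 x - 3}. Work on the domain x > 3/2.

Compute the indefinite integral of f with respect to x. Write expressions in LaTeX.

F(x) = - \frac{\log{\left(2 x - 3 \right)}}{2} + C

A candidate is checked by its d/dx: the result must match f(x).
Check: d/dx[- \frac{\log{\left(2 x - 3 \right)}}{2}] = - \frac{1}{2 x - 3} = f(x).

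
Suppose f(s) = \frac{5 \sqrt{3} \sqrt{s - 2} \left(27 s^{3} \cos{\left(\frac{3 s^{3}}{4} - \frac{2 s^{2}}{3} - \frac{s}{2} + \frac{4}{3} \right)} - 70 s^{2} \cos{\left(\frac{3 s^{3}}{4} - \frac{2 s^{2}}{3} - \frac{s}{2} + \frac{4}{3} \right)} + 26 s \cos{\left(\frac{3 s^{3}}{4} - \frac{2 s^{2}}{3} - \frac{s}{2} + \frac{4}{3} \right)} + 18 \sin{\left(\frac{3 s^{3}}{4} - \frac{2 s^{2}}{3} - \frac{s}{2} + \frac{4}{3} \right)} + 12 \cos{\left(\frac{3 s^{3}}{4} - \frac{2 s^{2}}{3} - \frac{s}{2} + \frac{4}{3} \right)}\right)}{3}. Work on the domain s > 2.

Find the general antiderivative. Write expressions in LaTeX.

F(s) = \frac{20 \left(3 s - 6\right)^{\frac{3}{2}} \sin{\left(\frac{3 s^{3}}{4} - \frac{2 s^{2}}{3} - \frac{s}{2} + \frac{4}{3} \right)}}{3} + C

Recognize the product-rule pattern: f = u'v + uv' with u = \frac{20 \left(3 s - 6\right)^{\frac{3}{2}}}{3}, v = \sin{\left(\frac{3 s^{3}}{4} - \frac{2 s^{2}}{3} - \frac{s}{2} + \frac{4}{3} \right)}, so integration by parts undoes it.
Check: d/ds[\frac{20 \left(3 s - 6\right)^{\frac{3}{2}} \sin{\left(\frac{3 s^{3}}{4} - \frac{2 s^{2}}{3} - \frac{s}{2} + \frac{4}{3} \right)}}{3}] = 45 \sqrt{3} s^{3} \sqrt{s - 2} \cos{\left(\frac{3 s^{3}}{4} - \frac{2 s^{2}}{3} - \frac{s}{2} + \frac{4}{3} \right)} - \frac{350 \sqrt{3} s^{2} \sqrt{s - 2} \cos{\left(\frac{3 s^{3}}{4} - \frac{2 s^{2}}{3} - \frac{s}{2} + \frac{4}{3} \right)}}{3} + \frac{130 \sqrt{3} s \sqrt{s - 2} \cos{\left(\frac{3 s^{3}}{4} - \frac{2 s^{2}}{3} - \frac{s}{2} + \frac{4}{3} \right)}}{3} + 30 \sqrt{3} \sqrt{s - 2} \sin{\left(\frac{3 s^{3}}{4} - \frac{2 s^{2}}{3} - \frac{s}{2} + \frac{4}{3} \right)} + 20 \sqrt{3} \sqrt{s - 2} \cos{\left(\frac{3 s^{3}}{4} - \frac{2 s^{2}}{3} - \frac{s}{2} + \frac{4}{3} \right)}, which equals f(s).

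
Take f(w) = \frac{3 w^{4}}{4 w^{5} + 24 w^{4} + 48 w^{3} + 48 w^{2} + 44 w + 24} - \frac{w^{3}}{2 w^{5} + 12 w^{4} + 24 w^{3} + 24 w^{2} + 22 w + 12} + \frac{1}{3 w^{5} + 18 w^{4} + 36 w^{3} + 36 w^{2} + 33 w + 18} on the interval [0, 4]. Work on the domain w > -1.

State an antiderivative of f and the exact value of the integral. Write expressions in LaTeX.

Antiderivative: F(w) = \frac{95 \log{\left(w + 1 \right)} - 784 \log{\left(w + 2 \right)} + 895 \log{\left(w + 3 \right)} - 13 \log{\left(w^{2} + 1 \right)} + 12 \operatorname{atan}{\left(w \right)}}{240}; value = - \frac{49 \log{\left(6 \right)}}{15} - \frac{179 \log{\left(3 \right)}}{48} - \frac{13 \log{\left(17 \right)}}{240} + \frac{\operatorname{atan}{\left(4 \right)}}{20} + \frac{19 \log{\left(5 \right)}}{48} + \frac{49 \log{\left(2 \right)}}{15} + \frac{179 \log{\left(7 \right)}}{48}

The denominator factors as 12 \left(w + 1\right) \left(w + 2\right) \left(w + 3\right) \left(w^{2} + 1\right); partial fractions split f into directly integrable pieces: - \frac{13 w - 6}{120 \left(w^{2} + 1\right)} + \frac{179}{48 \left(w + 3\right)} - \frac{49}{15 \left(w + 2\right)} + \frac{19}{48 \left(w + 1\right)}.
F(w) = \frac{95 \log{\left(w + 1 \right)} - 784 \log{\left(w + 2 \right)} + 895 \log{\left(w + 3 \right)} - 13 \log{\left(w^{2} + 1 \right)} + 12 \operatorname{atan}{\left(w \right)}}{240} is an antiderivative of f.
Check: d/dw[\frac{95 \log{\left(w + 1 \right)} - 784 \log{\left(w + 2 \right)} + 895 \log{\left(w + 3 \right)} - 13 \log{\left(w^{2} + 1 \right)} + 12 \operatorname{atan}{\left(w \right)}}{240}] = \frac{9 w^{4} - 6 w^{3} + 4}{12 w^{5} + 72 w^{4} + 144 w^{3} + 144 w^{2} + 132 w + 72}, which equals f(w).
F(4) = - \frac{49 \log{\left(6 \right)}}{15} - \frac{13 \log{\left(17 \right)}}{240} + \frac{\operatorname{atan}{\left(4 \right)}}{20} + \frac{19 \log{\left(5 \right)}}{48} + \frac{179 \log{\left(7 \right)}}{48}; F(0) = - \frac{49 \log{\left(2 \right)}}{15} + \frac{179 \log{\left(3 \right)}}{48}.
Integral = F(4) - F(0) = - \frac{49 \log{\left(6 \right)}}{15} - \frac{179 \log{\left(3 \right)}}{48} - \frac{13 \log{\left(17 \right)}}{240} + \frac{\operatorname{atan}{\left(4 \right)}}{20} + \frac{19 \log{\left(5 \right)}}{48} + \frac{49 \log{\left(2 \right)}}{15} + \frac{179 \log{\left(7 \right)}}{48}.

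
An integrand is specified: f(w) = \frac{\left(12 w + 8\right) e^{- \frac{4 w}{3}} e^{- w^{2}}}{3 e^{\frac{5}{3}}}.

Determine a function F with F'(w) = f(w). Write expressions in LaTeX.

An antiderivative is F(w) = - \frac{2 e^{- \frac{4 w}{3}} e^{- w^{2}}}{e^{\frac{5}{3}}}.

f matches the chain-rule pattern g'(h)*h' with inner function h(w) = - w^{2} - \frac{4 w}{3} - \frac{5}{3}; substituting u = h(w) collapses the integral.
Check: d/dw[- \frac{2 e^{- \frac{4 w}{3}} e^{- w^{2}}}{e^{\frac{5}{3}}}] = \frac{\left(12 w + 8\right) e^{- \frac{4 w}{3}} e^{- w^{2}}}{3 e^{\frac{5}{3}}} = f(w).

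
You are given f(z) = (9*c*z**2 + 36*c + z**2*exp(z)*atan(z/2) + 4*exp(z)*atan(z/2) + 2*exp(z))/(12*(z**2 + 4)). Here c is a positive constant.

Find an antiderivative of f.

An antiderivative is F(z) = 3*c*z/4 + exp(z)*atan(z/2)/12.

Any candidate F(z) must reproduce f(z) exactly when differentiated.
Check: d/dz[3*c*z/4 + exp(z)*atan(z/2)/12] = (9*c*z**2 + 36*c + z**2*exp(z)*atan(z/2) + 4*exp(z)*atan(z/2) + 2*exp(z))/(12*z**2 + 48), which equals f(z).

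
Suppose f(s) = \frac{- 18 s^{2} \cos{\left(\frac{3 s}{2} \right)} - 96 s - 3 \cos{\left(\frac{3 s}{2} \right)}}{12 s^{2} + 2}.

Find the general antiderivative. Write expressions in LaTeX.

F(s) = - 4 \log{\left(3 s^{2} + \frac{1}{2} \right)} - \sin{\left(\frac{3 s}{2} \right)} + C

Any candidate F(s) must reproduce f(s) exactly when differentiated.
Check: d/ds[- 4 \log{\left(3 s^{2} + \frac{1}{2} \right)} - \sin{\left(\frac{3 s}{2} \right)}] = \frac{- 18 s^{2} \cos{\left(\frac{3 s}{2} \right)} - 96 s - 3 \cos{\left(\frac{3 s}{2} \right)}}{12 s^{2} + 2} = f(s).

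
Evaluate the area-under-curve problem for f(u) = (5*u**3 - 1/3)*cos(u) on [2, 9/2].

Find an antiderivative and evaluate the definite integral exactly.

Antiderivative: F(u) = (15*u**3*sin(u) + 45*u**2*cos(u) - 90*u*sin(u) - sin(u) - 90*cos(u))/3; value = 7687*sin(9/2)/24 + 1095*cos(9/2)/4 - 30*cos(2) + 61*sin(2)/3

A first test for any F(u): its u-derivative must equal f(u) identically.
F(u) = (15*u**3*sin(u) + 45*u**2*cos(u) - 90*u*sin(u) - sin(u) - 90*cos(u))/3 is an antiderivative of f.
Check: d/du[(15*u**3*sin(u) + 45*u**2*cos(u) - 90*u*sin(u) - sin(u) - 90*cos(u))/3] = 5*u**3*cos(u) - cos(u)/3, which equals f(u).
F(9/2) = 7687*sin(9/2)/24 + 1095*cos(9/2)/4; F(2) = -61*sin(2)/3 + 30*cos(2).
Integral = F(9/2) - F(2) = 7687*sin(9/2)/24 + 1095*cos(9/2)/4 - 30*cos(2) + 61*sin(2)/3.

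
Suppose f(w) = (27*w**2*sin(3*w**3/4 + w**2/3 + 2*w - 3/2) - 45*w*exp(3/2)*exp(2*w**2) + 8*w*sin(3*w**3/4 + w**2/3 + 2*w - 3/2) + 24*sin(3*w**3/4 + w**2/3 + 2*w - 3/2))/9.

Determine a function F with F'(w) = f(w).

An antiderivative is F(w) = -(15*exp(3/2)*exp(2*w**2) + 16*cos(3*w**3/4 + w**2/3 + 2*w - 3/2))/12.

Whatever form F(w) takes, F'(w) = f(w) is non-negotiable.
Check: d/dw[-(15*exp(3/2)*exp(2*w**2) + 16*cos(3*w**3/4 + w**2/3 + 2*w - 3/2))/12] = 3*w**2*sin(3*w**3/4 + w**2/3 + 2*w - 3/2) - 5*w*exp(3/2)*exp(2*w**2) + 8*w*sin(3*w**3/4 + w**2/3 + 2*w - 3/2)/9 + 8*sin(3*w**3/4 + w**2/3 + 2*w - 3/2)/3, which equals f(w).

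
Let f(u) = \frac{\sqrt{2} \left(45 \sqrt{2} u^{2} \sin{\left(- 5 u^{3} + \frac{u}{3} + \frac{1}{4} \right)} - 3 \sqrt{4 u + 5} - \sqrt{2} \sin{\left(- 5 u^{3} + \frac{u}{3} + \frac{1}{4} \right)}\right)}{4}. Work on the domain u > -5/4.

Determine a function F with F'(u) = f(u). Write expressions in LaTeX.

Whatever form F(u) takes, F'(u) = f(u) is non-negotiable.
Check: d/du[\frac{- \sqrt{2} \left(4 u + 5\right)^{\frac{3}{2}} + 12 \cos{\left(- 5 u^{3} + \frac{u}{3} + \frac{1}{4} \right)}}{8}] = \frac{45 u^{2} \sin{\left(- 5 u^{3} + \frac{u}{3} + \frac{1}{4} \right)}}{2} - \frac{3 \sqrt{2} \sqrt{4 u + 5}}{4} - \frac{\sin{\left(- 5 u^{3} + \frac{u}{3} + \frac{1}{4} \right)}}{2}, which equals f(u).

An antiderivative is F(u) = \frac{- \sqrt{2} \left(4 u + 5\right)^{\frac{3}{2}} + 12 \cos{\left(- 5 u^{3} + \frac{u}{3} + \frac{1}{4} \right)}}{8}.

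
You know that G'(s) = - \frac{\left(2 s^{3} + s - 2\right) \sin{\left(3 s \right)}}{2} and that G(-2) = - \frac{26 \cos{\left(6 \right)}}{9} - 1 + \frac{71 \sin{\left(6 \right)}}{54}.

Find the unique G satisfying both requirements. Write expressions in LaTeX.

Differentiate the proposed G(s) back; it has to land on the given G'(s).
A general antiderivative is \frac{s^{3} \cos{\left(3 s \right)}}{3} - \frac{s^{2} \sin{\left(3 s \right)}}{3} - \frac{s \cos{\left(3 s \right)}}{18} + \frac{\sin{\left(3 s \right)}}{54} - \frac{\cos{\left(3 s \right)}}{3} + C.
The condition gives C = - \frac{26 \cos{\left(6 \right)}}{9} - 1 + \frac{71 \sin{\left(6 \right)}}{54} - (- \frac{26 \cos{\left(6 \right)}}{9} + \frac{71 \sin{\left(6 \right)}}{54}) = -1.
So G(s) = \frac{s^{3} \cos{\left(3 s \right)}}{3} - \frac{s^{2} \sin{\left(3 s \right)}}{3} - \frac{s \cos{\left(3 s \right)}}{18} + \frac{\sin{\left(3 s \right)}}{54} - \frac{\cos{\left(3 s \right)}}{3} - 1.
Check: d/ds[\frac{s^{3} \cos{\left(3 s \right)}}{3} - \frac{s^{2} \sin{\left(3 s \right)}}{3} - \frac{s \cos{\left(3 s \right)}}{18} + \frac{\sin{\left(3 s \right)}}{54} - \frac{\cos{\left(3 s \right)}}{3} - 1] = - s^{3} \sin{\left(3 s \right)} - \frac{s \sin{\left(3 s \right)}}{2} + \sin{\left(3 s \right)}, which equals G'(s).

G(s) = \frac{s^{3} \cos{\left(3 s \right)}}{3} - \frac{s^{2} \sin{\left(3 s \right)}}{3} - \frac{s \cos{\left(3 s \right)}}{18} + \frac{\sin{\left(3 s \right)}}{54} - \frac{\cos{\left(3 s \right)}}{3} - 1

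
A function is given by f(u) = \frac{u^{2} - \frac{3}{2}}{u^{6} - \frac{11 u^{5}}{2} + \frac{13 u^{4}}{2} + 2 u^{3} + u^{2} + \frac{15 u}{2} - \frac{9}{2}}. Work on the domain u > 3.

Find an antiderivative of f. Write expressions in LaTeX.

The denominator factors as \left(u - 3\right)^{2} \left(u + 1\right) \left(2 u - 1\right) \left(u^{2} + 1\right); partial fractions split f into directly integrable pieces: \frac{13 u + 9}{100 \left(u^{2} + 1\right)} - \frac{16}{75 \left(2 u - 1\right)} + \frac{1}{96 \left(u + 1\right)} - \frac{27}{800 \left(u - 3\right)} + \frac{3}{40 \left(u - 3\right)^{2}}.
Check: d/du[\frac{- 81 u \log{\left(u - 3 \right)} - 256 u \log{\left(u - \frac{1}{2} \right)} + 25 u \log{\left(u + 1 \right)} + 156 u \log{\left(u^{2} + 1 \right)} + 216 u \operatorname{atan}{\left(u \right)} + 243 \log{\left(u - 3 \right)} + 768 \log{\left(u - \frac{1}{2} \right)} - 75 \log{\left(u + 1 \right)} - 468 \log{\left(u^{2} + 1 \right)} - 648 \operatorname{atan}{\left(u \right)} - 180}{2400 \left(u - 3\right)}] = \frac{2 u^{2} - 3}{2 u^{6} - 11 u^{5} + 13 u^{4} + 4 u^{3} + 2 u^{2} + 15 u - 9}, which equals f(u).

An antiderivative is F(u) = \frac{- 81 u \log{\left(u - 3 \right)} - 256 u \log{\left(u - \frac{1}{2} \right)} + 25 u \log{\left(u + 1 \right)} + 156 u \log{\left(u^{2} + 1 \right)} + 216 u \operatorname{atan}{\left(u \right)} + 243 \log{\left(u - 3 \right)} + 768 \log{\left(u - \frac{1}{2} \right)} - 75 \log{\left(u + 1 \right)} - 468 \log{\left(u^{2} + 1 \right)} - 648 \operatorname{atan}{\left(u \right)} - 180}{2400 \left(u - 3\right)}.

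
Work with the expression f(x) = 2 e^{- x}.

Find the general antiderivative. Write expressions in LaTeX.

F(x) = - 2 e^{- x} + C

A candidate is checked by its d/dx: the result must match f(x).
Check: d/dx[- 2 e^{- x}] = 2 e^{- x} = f(x).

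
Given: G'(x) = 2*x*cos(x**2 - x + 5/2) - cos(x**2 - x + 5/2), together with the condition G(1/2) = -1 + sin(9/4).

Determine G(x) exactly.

The substitution u = x**2 - x + 5/2 works: G'(x) is exactly (dG/du)*(du/dx) for that inner function.
A general antiderivative is sin(x**2 - x + 5/2) + C.
The condition gives C = -1 + sin(9/4) - (sin(9/4)) = -1.
So G(x) = sin(x**2 - x + 5/2) - 1.
Check: d/dx[sin(x**2 - x + 5/2) - 1] = 2*x*cos(x**2 - x + 5/2) - cos(x**2 - x + 5/2) = G'(x).

G(x) = sin(x**2 - x + 5/2) - 1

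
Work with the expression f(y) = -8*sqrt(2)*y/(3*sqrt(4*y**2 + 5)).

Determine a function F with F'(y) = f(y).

f matches the chain-rule pattern g'(h)*h' with inner function h(y) = 2*y**2 + 5/2; substituting u = h(y) collapses the integral.
Check: d/dy[-4*sqrt(2*y**2 + 5/2)/3] = -8*sqrt(2)*y/(3*sqrt(4*y**2 + 5)) = f(y).

An antiderivative is F(y) = -4*sqrt(2*y**2 + 5/2)/3.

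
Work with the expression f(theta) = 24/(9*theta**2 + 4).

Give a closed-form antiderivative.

For F(theta) to be correct the identity F'(theta) - f(theta) = 0 must hold.
Check: d/dtheta[4*atan(3*theta/2)] = 24/(9*theta**2 + 4) = f(theta).

An antiderivative is F(theta) = 4*atan(3*theta/2).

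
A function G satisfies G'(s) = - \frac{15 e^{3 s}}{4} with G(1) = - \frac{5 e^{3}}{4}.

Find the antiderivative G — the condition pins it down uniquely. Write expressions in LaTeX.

For G(s) to be correct, d/ds[G] must agree with the stated G'(s) identically.
A general antiderivative is - \frac{5 e^{3 s}}{4} + C.
The condition gives C = - \frac{5 e^{3}}{4} - (- \frac{5 e^{3}}{4}) = 0.
So G(s) = - \frac{5 e^{3 s}}{4}.
Check: d/ds[- \frac{5 e^{3 s}}{4}] = - \frac{15 e^{3 s}}{4} = G'(s).

G(s) = - \frac{5 e^{3 s}}{4}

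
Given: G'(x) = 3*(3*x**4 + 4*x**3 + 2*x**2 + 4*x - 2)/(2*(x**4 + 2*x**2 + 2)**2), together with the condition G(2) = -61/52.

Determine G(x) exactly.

G(x) = (-2*x**4 - 4*x**2 - 3*x - 7)/(2*(x**4 + 2*x**2 + 2))

Recognize the product-rule pattern: G'(x) = u'v + uv' with u = 1/(x**4/2 + x**2 + 1), v = -3*x/4 - 3/4, so integration by parts undoes it.
A general antiderivative is (-3*x/4 - 3/4)/(x**4/2 + x**2 + 1) + C.
The condition gives C = -61/52 - (-9/52) = -1.
So G(x) = (-2*x**4 - 4*x**2 - 3*x - 7)/(2*(x**4 + 2*x**2 + 2)).
Check: d/dx[(-2*x**4 - 4*x**2 - 3*x - 7)/(2*(x**4 + 2*x**2 + 2))] = (9*x**4 + 12*x**3 + 6*x**2 + 12*x - 6)/(2*x**8 + 8*x**6 + 16*x**4 + 16*x**2 + 8), which equals G'(x).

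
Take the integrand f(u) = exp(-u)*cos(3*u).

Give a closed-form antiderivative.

An antiderivative is F(u) = (3*sin(3*u) - cos(3*u))*exp(-u)/10.

Since d/du undoes antidifferentiation here, F'(u) = f(u) is required of F(u).
Check: d/du[(3*sin(3*u) - cos(3*u))*exp(-u)/10] = exp(-u)*cos(3*u) = f(u).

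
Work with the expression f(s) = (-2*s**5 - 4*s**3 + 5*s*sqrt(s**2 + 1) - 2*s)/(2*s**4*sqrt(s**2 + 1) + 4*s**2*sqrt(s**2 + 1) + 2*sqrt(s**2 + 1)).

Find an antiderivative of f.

An antiderivative is F(s) = (-4*s**2*sqrt(s**2 + 1) - 4*sqrt(s**2 + 1) - 5)/(4*s**2 + 4).

Whatever form F(s) takes, F'(s) = f(s) is non-negotiable.
Check: d/ds[(-4*s**2*sqrt(s**2 + 1) - 4*sqrt(s**2 + 1) - 5)/(4*s**2 + 4)] = (-2*s**5 - 4*s**3 + 5*s*sqrt(s**2 + 1) - 2*s)/(2*s**4*sqrt(s**2 + 1) + 4*s**2*sqrt(s**2 + 1) + 2*sqrt(s**2 + 1)) = f(s).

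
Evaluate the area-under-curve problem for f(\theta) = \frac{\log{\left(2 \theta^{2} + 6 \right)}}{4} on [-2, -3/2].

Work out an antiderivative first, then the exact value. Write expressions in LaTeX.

Any candidate F(\theta) must reproduce f(\theta) exactly when differentiated.
F(\theta) = \frac{\theta \log{\left(2 \theta^{2} + 6 \right)}}{4} - \frac{\theta}{2} + \frac{\sqrt{3} \operatorname{atan}{\left(\frac{\sqrt{3} \theta}{3} \right)}}{2} is an antiderivative of f.
Check: d/d\theta[\frac{\theta \log{\left(2 \theta^{2} + 6 \right)}}{4} - \frac{\theta}{2} + \frac{\sqrt{3} \operatorname{atan}{\left(\frac{\sqrt{3} \theta}{3} \right)}}{2}] = \frac{\log{\left(\theta^{2} + 3 \right)}}{4} + \frac{\log{\left(2 \right)}}{4}, which equals f(\theta).
F(-3/2) = - \frac{3 \log{\left(\frac{21}{2} \right)}}{8} - \frac{\sqrt{3} \operatorname{atan}{\left(\frac{\sqrt{3}}{2} \right)}}{2} + \frac{3}{4}; F(-2) = - \frac{\log{\left(14 \right)}}{2} - \frac{\sqrt{3} \operatorname{atan}{\left(\frac{2 \sqrt{3}}{3} \right)}}{2} + 1.
Integral = F(-3/2) - F(-2) = - \frac{3 \log{\left(\frac{21}{2} \right)}}{8} - \frac{\sqrt{3} \operatorname{atan}{\left(\frac{\sqrt{3}}{2} \right)}}{2} - \frac{1}{4} + \frac{\sqrt{3} \operatorname{atan}{\left(\frac{2 \sqrt{3}}{3} \right)}}{2} + \frac{\log{\left(14 \right)}}{2}.

Antiderivative: F(\theta) = \frac{\theta \log{\left(2 \theta^{2} + 6 \right)}}{4} - \frac{\theta}{2} + \frac{\sqrt{3} \operatorname{atan}{\left(\frac{\sqrt{3} \theta}{3} \right)}}{2}; value = - \frac{3 \log{\left(\frac{21}{2} \right)}}{8} - \frac{\sqrt{3} \operatorname{atan}{\left(\frac{\sqrt{3}}{2} \right)}}{2} - \frac{1}{4} + \frac{\sqrt{3} \operatorname{atan}{\left(\frac{2 \sqrt{3}}{3} \right)}}{2} + \frac{\log{\left(14 \right)}}{2}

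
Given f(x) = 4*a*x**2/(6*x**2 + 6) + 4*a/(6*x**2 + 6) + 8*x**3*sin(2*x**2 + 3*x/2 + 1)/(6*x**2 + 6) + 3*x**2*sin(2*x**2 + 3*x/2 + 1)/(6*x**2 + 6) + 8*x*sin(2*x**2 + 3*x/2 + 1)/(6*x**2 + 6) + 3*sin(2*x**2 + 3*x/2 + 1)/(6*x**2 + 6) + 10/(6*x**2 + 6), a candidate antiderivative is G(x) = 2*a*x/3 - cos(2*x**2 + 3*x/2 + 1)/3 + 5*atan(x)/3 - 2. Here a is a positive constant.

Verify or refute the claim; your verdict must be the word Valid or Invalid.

Valid - differentiating G returns exactly f.

d/dx[G] = (4*a*x**2 + 4*a + 8*x**3*sin(2*x**2 + 3*x/2 + 1) + 3*x**2*sin(2*x**2 + 3*x/2 + 1) + 8*x*sin(2*x**2 + 3*x/2 + 1) + 3*sin(2*x**2 + 3*x/2 + 1) + 10)/(6*x**2 + 6)
This equals f(x) exactly, so the claim holds.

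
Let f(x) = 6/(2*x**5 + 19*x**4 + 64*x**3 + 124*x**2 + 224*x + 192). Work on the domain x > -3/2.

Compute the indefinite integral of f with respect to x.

F(x) = 48*log(x + 3/2)/625 - 6*log(x + 4)/125 - 9*log(x**2 + 4)/625 - 21*atan(x/2)/2500 + 6/(100*x + 400) + C

The denominator factors as (x + 4)**2*(2*x + 3)*(x**2 + 4); partial fractions split f into directly integrable pieces: -3*(12*x + 7)/(1250*(x**2 + 4)) + 96/(625*(2*x + 3)) - 6/(125*(x + 4)) - 3/(50*(x + 4)**2).
Check: d/dx[48*log(x + 3/2)/625 - 6*log(x + 4)/125 - 9*log(x**2 + 4)/625 - 21*atan(x/2)/2500 + 6/(100*x + 400)] = 6/(2*x**5 + 19*x**4 + 64*x**3 + 124*x**2 + 224*x + 192) = f(x).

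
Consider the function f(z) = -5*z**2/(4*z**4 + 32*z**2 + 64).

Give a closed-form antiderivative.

A candidate is checked by its d/dz: the result must match f(z).
Check: d/dz[(-5*z**2*atan(z/2) + 10*z - 20*atan(z/2))/(16*z**2 + 64)] = -5*z**2/(4*z**4 + 32*z**2 + 64) = f(z).

An antiderivative is F(z) = (-5*z**2*atan(z/2) + 10*z - 20*atan(z/2))/(16*z**2 + 64).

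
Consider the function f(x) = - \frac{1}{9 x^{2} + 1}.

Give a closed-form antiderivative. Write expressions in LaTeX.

Check any antiderivative F(x) by computing F'(x) and comparing it with f(x).
Check: d/dx[- \frac{\operatorname{atan}{\left(3 x \right)}}{3}] = - \frac{1}{9 x^{2} + 1} = f(x).

An antiderivative is F(x) = - \frac{\operatorname{atan}{\left(3 x \right)}}{3}.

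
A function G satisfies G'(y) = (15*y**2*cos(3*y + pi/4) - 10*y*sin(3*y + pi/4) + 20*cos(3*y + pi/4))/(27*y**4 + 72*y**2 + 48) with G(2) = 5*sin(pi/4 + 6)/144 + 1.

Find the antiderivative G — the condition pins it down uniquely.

G(y) = 1 + 5*sin(3*y + pi/4)/(27*y**2 + 36)

Recognize the product-rule pattern: G'(y) = u'v + uv' with u = 5/(9*(3*y**2 + 4)), v = sin(3*y + pi/4), so integration by parts undoes it.
A general antiderivative is 5*sin(3*y + pi/4)/(9*(3*y**2 + 4)) + C.
The condition gives C = 5*sin(pi/4 + 6)/144 + 1 - (5*sin(pi/4 + 6)/144) = 1.
So G(y) = 1 + 5*sin(3*y + pi/4)/(27*y**2 + 36).
Check: d/dy[1 + 5*sin(3*y + pi/4)/(27*y**2 + 36)] = (15*y**2*cos(3*y + pi/4) - 10*y*sin(3*y + pi/4) + 20*cos(3*y + pi/4))/(27*y**4 + 72*y**2 + 48) = G'(y).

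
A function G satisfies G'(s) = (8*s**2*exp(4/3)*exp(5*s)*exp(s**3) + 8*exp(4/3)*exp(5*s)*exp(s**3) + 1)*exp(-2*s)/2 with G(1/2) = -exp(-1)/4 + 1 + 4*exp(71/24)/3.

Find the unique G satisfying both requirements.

G(s) = (16*exp(4/3)*exp(5*s)*exp(s**3) + 12*exp(2*s) - 3)*exp(-2*s)/12

Differentiate the proposed G(s) back; it has to land on the given G'(s).
A general antiderivative is 4*exp(s**3 + 3*s + 4/3)/3 - exp(-2*s)/4 + C.
The condition gives C = -exp(-1)/4 + 1 + 4*exp(71/24)/3 - (-exp(-1)/4 + 4*exp(71/24)/3) = 1.
So G(s) = (16*exp(4/3)*exp(5*s)*exp(s**3) + 12*exp(2*s) - 3)*exp(-2*s)/12.
Check: d/ds[(16*exp(4/3)*exp(5*s)*exp(s**3) + 12*exp(2*s) - 3)*exp(-2*s)/12] = (8*s**2*exp(4/3)*exp(5*s)*exp(s**3) + 8*exp(4/3)*exp(5*s)*exp(s**3) + 1)*exp(-2*s)/2 = G'(s).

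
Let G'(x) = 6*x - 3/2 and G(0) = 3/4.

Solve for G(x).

Any candidate G(x) must reproduce the stated G'(x) exactly.
A general antiderivative is 3*x**2 - 3*x/2 + 1/4 + C.
The condition gives C = 3/4 - (1/4) = 1/2.
So G(x) = 3*(4*x**2 - 2*x + 1)/4.
Check: d/dx[3*(4*x**2 - 2*x + 1)/4] = 6*x - 3/2 = G'(x).

G(x) = 3*(4*x**2 - 2*x + 1)/4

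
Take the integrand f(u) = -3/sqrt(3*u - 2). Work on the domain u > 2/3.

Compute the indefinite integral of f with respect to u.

For F(u) to be correct the identity F'(u) - f(u) = 0 must hold.
Check: d/du[-2*sqrt(3*u - 2)] = -3/sqrt(3*u - 2) = f(u).

F(u) = -2*sqrt(3*u - 2) + C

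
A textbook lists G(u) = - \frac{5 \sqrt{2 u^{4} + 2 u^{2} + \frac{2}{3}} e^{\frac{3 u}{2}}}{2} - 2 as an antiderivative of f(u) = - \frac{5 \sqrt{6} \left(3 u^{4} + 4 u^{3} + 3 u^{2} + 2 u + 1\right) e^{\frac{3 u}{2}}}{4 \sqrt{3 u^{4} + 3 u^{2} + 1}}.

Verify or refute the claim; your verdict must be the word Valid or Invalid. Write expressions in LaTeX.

d/du[G] = \frac{\sqrt{3} \left(- 45 \sqrt{2} u^{4} e^{\frac{3 u}{2}} - 60 \sqrt{2} u^{3} e^{\frac{3 u}{2}} - 45 \sqrt{2} u^{2} e^{\frac{3 u}{2}} - 30 \sqrt{2} u e^{\frac{3 u}{2}} - 15 \sqrt{2} e^{\frac{3 u}{2}}\right)}{12 \sqrt{3 u^{4} + 3 u^{2} + 1}}
This equals f(u) exactly, so the claim holds.

Valid. The derivative of G reproduces f.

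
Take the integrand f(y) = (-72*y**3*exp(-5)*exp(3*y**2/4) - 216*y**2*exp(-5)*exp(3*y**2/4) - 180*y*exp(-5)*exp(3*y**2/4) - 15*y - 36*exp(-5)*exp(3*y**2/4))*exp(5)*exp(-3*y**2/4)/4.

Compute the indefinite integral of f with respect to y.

F(y) = -2*(3*y**2/2 + 3*y + 3/4)**2 + 5*exp(5 - 3*y**2/4)/2 + C

Recover f(y) by differentiating a candidate F(y); any mismatch rules it out.
Check: d/dy[-2*(3*y**2/2 + 3*y + 3/4)**2 + 5*exp(5 - 3*y**2/4)/2] = (-72*y**3*exp(-5)*exp(3*y**2/4) - 216*y**2*exp(-5)*exp(3*y**2/4) - 180*y*exp(-5)*exp(3*y**2/4) - 15*y - 36*exp(-5)*exp(3*y**2/4))*exp(5)*exp(-3*y**2/4)/4 = f(y).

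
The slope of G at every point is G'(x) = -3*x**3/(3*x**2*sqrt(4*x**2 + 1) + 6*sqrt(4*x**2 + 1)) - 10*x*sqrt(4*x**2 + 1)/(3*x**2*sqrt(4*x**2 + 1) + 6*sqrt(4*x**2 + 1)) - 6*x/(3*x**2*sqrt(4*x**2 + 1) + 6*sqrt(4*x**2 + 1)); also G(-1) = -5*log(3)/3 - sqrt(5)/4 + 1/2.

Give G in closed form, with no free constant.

The integrand splits into summands that can be handled one at a time.
A general antiderivative is -sqrt(4*x**2 + 1)/4 - 5*log(x**2 + 2)/3 + C.
The condition gives C = -5*log(3)/3 - sqrt(5)/4 + 1/2 - (-5*log(3)/3 - sqrt(5)/4) = 1/2.
So G(x) = -sqrt(4*x**2 + 1)/4 - 5*log(x**2 + 2)/3 + 1/2.
Check: d/dx[-sqrt(4*x**2 + 1)/4 - 5*log(x**2 + 2)/3 + 1/2] = (-3*x**3 - 10*x*sqrt(4*x**2 + 1) - 6*x)/(3*x**2*sqrt(4*x**2 + 1) + 6*sqrt(4*x**2 + 1)), which equals G'(x).

G(x) = -sqrt(4*x**2 + 1)/4 - 5*log(x**2 + 2)/3 + 1/2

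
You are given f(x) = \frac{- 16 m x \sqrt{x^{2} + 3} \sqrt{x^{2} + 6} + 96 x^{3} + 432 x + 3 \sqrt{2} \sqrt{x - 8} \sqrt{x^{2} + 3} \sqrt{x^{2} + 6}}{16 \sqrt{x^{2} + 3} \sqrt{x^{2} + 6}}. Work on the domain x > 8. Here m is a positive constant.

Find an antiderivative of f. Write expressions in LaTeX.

An antiderivative is F(x) = - \frac{m x^{2}}{2} + \frac{x \sqrt{\frac{x}{2} - 4}}{4} - 2 \sqrt{\frac{x}{2} - 4} + 3 \sqrt{x^{2} + 3} \sqrt{x^{2} + 6}.

An antiderivative F(x) passes only if d/dx[F] lands on f(x) exactly.
Check: d/dx[- \frac{m x^{2}}{2} + \frac{x \sqrt{\frac{x}{2} - 4}}{4} - 2 \sqrt{\frac{x}{2} - 4} + 3 \sqrt{x^{2} + 3} \sqrt{x^{2} + 6}] = \frac{\sqrt{2} \left(- 8 \sqrt{2} m x \sqrt{x - 8} \sqrt{x^{2} + 3} \sqrt{x^{2} + 6} + 48 \sqrt{2} x^{3} \sqrt{x - 8} + 216 \sqrt{2} x \sqrt{x - 8} + 3 x \sqrt{x^{2} + 3} \sqrt{x^{2} + 6} - 24 \sqrt{x^{2} + 3} \sqrt{x^{2} + 6}\right)}{16 \sqrt{x - 8} \sqrt{x^{2} + 3} \sqrt{x^{2} + 6}}, which equals f(x).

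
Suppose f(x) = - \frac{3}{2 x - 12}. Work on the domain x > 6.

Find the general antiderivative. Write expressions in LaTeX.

F(x) = - \frac{3 \log{\left(\frac{x}{2} - 3 \right)}}{2} + C

An antiderivative F(x) passes only if d/dx[F] lands on f(x) exactly.
Check: d/dx[- \frac{3 \log{\left(\frac{x}{2} - 3 \right)}}{2}] = - \frac{3}{2 x - 12} = f(x).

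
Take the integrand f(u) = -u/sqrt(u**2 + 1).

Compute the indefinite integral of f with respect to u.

F(u) = -sqrt(u**2 + 1) + C

The substitution w = u**2 + 1 works: f is exactly (dF/dw)*(dw/du) for that inner function.
Check: d/du[-sqrt(u**2 + 1)] = -u/sqrt(u**2 + 1) = f(u).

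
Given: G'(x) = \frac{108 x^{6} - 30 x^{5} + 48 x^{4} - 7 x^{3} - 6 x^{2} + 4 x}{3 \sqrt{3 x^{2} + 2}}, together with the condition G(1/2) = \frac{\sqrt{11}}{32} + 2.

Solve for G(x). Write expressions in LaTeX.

G(x) = 2 x^{5} \sqrt{3 x^{2} + 2} - \frac{2 x^{4} \sqrt{3 x^{2} + 2}}{3} - \frac{x^{3} \sqrt{3 x^{2} + 2}}{3} + \frac{x^{2} \sqrt{3 x^{2} + 2}}{3} + 2

Recognize the product-rule pattern: G'(x) = u'v + uv' with u = \frac{2 \sqrt{3 x^{2} + 2}}{3}, v = 3 x^{5} - x^{4} - \frac{x^{3}}{2} + \frac{x^{2}}{2}, so integration by parts undoes it.
A general antiderivative is \frac{2 \sqrt{3 x^{2} + 2} \left(3 x^{5} - x^{4} - \frac{x^{3}}{2} + \frac{x^{2}}{2}\right)}{3} + C.
The condition gives C = \frac{\sqrt{11}}{32} + 2 - (\frac{\sqrt{11}}{32}) = 2.
So G(x) = 2 x^{5} \sqrt{3 x^{2} + 2} - \frac{2 x^{4} \sqrt{3 x^{2} + 2}}{3} - \frac{x^{3} \sqrt{3 x^{2} + 2}}{3} + \frac{x^{2} \sqrt{3 x^{2} + 2}}{3} + 2.
Check: d/dx[2 x^{5} \sqrt{3 x^{2} + 2} - \frac{2 x^{4} \sqrt{3 x^{2} + 2}}{3} - \frac{x^{3} \sqrt{3 x^{2} + 2}}{3} + \frac{x^{2} \sqrt{3 x^{2} + 2}}{3} + 2] = \frac{108 x^{6} - 30 x^{5} + 48 x^{4} - 7 x^{3} - 6 x^{2} + 4 x}{3 \sqrt{3 x^{2} + 2}} = G'(x).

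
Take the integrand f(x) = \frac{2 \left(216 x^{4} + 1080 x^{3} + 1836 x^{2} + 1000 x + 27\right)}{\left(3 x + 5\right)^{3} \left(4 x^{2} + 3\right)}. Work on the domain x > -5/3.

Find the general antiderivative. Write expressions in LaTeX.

Recover f(x) by differentiating a candidate F(x); any mismatch rules it out.
Check: d/dx[\frac{18 x^{2} \log{\left(4 x^{2} + 3 \right)} + 60 x \log{\left(4 x^{2} + 3 \right)} + 50 \log{\left(4 x^{2} + 3 \right)} - 3}{\left(3 x + 5\right)^{2}}] = \frac{432 x^{4} + 2160 x^{3} + 3672 x^{2} + 2000 x + 54}{108 x^{5} + 540 x^{4} + 981 x^{3} + 905 x^{2} + 675 x + 375}, which equals f(x).

F(x) = \frac{18 x^{2} \log{\left(4 x^{2} + 3 \right)} + 60 x \log{\left(4 x^{2} + 3 \right)} + 50 \log{\left(4 x^{2} + 3 \right)} - 3}{\left(3 x + 5\right)^{2}} + C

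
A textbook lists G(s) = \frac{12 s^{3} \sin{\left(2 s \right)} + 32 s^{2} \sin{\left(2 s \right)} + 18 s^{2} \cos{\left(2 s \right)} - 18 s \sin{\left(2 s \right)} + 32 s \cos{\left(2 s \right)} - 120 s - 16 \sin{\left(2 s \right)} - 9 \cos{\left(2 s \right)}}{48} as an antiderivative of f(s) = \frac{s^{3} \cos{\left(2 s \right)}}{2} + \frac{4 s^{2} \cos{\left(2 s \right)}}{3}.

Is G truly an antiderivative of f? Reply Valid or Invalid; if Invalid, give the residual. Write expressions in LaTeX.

d/ds[G] = \frac{s^{3} \cos{\left(2 s \right)}}{2} + \frac{4 s^{2} \cos{\left(2 s \right)}}{3} - \frac{5}{2}
d/ds[G] - f(s) = - \frac{5}{2} != 0.

Invalid: d/ds[G] - f = - \frac{5}{2}, which is not 0.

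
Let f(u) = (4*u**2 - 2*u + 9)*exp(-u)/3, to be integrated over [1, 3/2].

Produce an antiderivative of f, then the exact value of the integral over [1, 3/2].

Recognize the product-rule pattern: f = v'r + vr' with v = -4*u**2/3 - 2*u - 5, r = exp(-u), so integration by parts undoes it.
F(u) = (-4*u**2 - 6*u - 15)*exp(-u)/3 is an antiderivative of f.
Check: d/du[(-4*u**2 - 6*u - 15)*exp(-u)/3] = (4*u**2 - 2*u + 9)*exp(-u)/3 = f(u).
F(3/2) = -11*exp(-3/2); F(1) = -25*exp(-1)/3.
Integral = F(3/2) - F(1) = -11*exp(-3/2) + 25*exp(-1)/3.

Antiderivative: F(u) = (-4*u**2 - 6*u - 15)*exp(-u)/3; value = -11*exp(-3/2) + 25*exp(-1)/3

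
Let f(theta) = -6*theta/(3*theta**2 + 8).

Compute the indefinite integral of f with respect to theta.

The substitution u = 3*theta**2/2 + 4 works: f is exactly (dF/du)*(du/dtheta) for that inner function.
Check: d/dtheta[-log(3*theta**2/2 + 4)] = -6*theta/(3*theta**2 + 8) = f(theta).

F(theta) = -log(3*theta**2/2 + 4) + C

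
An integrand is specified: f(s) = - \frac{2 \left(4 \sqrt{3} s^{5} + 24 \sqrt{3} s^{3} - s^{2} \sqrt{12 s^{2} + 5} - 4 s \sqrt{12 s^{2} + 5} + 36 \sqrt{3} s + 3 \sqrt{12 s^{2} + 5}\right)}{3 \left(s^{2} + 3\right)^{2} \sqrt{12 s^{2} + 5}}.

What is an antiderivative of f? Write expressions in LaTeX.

An antiderivative is F(s) = \frac{- 2 s^{2} \sqrt{12 s^{2} + 5} - 2 \sqrt{3} s - 6 \sqrt{12 s^{2} + 5} - 4 \sqrt{3}}{3 \sqrt{3} s^{2} + 9 \sqrt{3}}.

An antiderivative F(s) passes only if d/ds[F] lands on f(s) exactly.
Check: d/ds[\frac{- 2 s^{2} \sqrt{12 s^{2} + 5} - 2 \sqrt{3} s - 6 \sqrt{12 s^{2} + 5} - 4 \sqrt{3}}{3 \sqrt{3} s^{2} + 9 \sqrt{3}}] = \frac{- 8 \sqrt{3} s^{5} - 48 \sqrt{3} s^{3} + 2 s^{2} \sqrt{12 s^{2} + 5} + 8 s \sqrt{12 s^{2} + 5} - 72 \sqrt{3} s - 6 \sqrt{12 s^{2} + 5}}{3 s^{4} \sqrt{12 s^{2} + 5} + 18 s^{2} \sqrt{12 s^{2} + 5} + 27 \sqrt{12 s^{2} + 5}}, which equals f(s).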